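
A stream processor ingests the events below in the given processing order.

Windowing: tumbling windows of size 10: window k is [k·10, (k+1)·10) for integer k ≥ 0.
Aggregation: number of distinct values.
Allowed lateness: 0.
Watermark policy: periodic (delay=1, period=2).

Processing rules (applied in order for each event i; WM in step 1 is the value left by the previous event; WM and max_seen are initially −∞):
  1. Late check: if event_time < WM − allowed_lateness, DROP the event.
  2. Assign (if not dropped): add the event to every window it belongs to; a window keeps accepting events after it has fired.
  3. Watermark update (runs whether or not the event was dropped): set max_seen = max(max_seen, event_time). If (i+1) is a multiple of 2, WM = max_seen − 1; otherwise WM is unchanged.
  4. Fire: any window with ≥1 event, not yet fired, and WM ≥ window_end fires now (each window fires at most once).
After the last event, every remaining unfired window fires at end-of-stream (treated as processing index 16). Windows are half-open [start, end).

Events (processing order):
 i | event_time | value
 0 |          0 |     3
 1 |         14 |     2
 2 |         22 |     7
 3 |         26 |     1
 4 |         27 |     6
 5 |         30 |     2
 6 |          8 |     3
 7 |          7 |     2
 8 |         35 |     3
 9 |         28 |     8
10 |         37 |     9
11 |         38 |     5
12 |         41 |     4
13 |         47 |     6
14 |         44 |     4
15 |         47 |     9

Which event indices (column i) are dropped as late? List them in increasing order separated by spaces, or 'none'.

6 7 9 14

i=0 t=0 v=3: → [0,10); WM=−∞
i=1 t=14 v=2: → [10,20); WM=13; [0,10) fires=1
i=2 t=22 v=7: → [20,30); WM=13
i=3 t=26 v=1: → [20,30); WM=25; [10,20) fires=1
i=4 t=27 v=6: → [20,30); WM=25
i=5 t=30 v=2: → [30,40); WM=29
i=6 t=8 v=3: DROP (t<29-0); WM=29
i=7 t=7 v=2: DROP (t<29-0); WM=29
i=8 t=35 v=3: → [30,40); WM=29
i=9 t=28 v=8: DROP (t<29-0); WM=34; [20,30) fires=3
i=10 t=37 v=9: → [30,40); WM=34
i=11 t=38 v=5: → [30,40); WM=37
i=12 t=41 v=4: → [40,50); WM=37
i=13 t=47 v=6: → [40,50); WM=46; [30,40) fires=4
i=14 t=44 v=4: DROP (t<46-0); WM=46
i=15 t=47 v=9: → [40,50); WM=46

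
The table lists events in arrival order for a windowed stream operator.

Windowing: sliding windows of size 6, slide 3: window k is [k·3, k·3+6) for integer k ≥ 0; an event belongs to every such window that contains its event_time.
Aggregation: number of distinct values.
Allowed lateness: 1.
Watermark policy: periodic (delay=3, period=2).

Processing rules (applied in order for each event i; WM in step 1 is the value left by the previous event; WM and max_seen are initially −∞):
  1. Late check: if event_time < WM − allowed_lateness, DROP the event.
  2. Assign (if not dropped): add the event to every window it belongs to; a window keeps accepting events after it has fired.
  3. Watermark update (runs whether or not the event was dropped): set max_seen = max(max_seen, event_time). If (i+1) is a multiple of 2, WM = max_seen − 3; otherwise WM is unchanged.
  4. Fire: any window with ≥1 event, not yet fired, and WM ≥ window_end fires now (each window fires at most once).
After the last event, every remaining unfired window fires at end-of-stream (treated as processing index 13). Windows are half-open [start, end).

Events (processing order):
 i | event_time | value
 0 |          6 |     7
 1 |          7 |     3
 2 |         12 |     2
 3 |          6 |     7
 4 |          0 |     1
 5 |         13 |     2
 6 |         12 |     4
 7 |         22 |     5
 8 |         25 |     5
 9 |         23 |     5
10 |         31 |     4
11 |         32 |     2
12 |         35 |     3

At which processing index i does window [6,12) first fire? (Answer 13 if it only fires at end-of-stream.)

i=0 t=6 v=7: → [6,12),[3,9); WM=−∞
i=1 t=7 v=3: → [6,12),[3,9); WM=4
i=2 t=12 v=2: → [12,18),[9,15); WM=4
i=3 t=6 v=7: → [6,12),[3,9); WM=9; [3,9) fires=2
i=4 t=0 v=1: DROP (t<9-1); WM=9
i=5 t=13 v=2: → [12,18),[9,15); WM=10
i=6 t=12 v=4: → [12,18),[9,15); WM=10
i=7 t=22 v=5: → [21,27),[18,24); WM=19; [6,12) fires=2 [9,15) fires=2 [12,18) fires=2
i=8 t=25 v=5: → [24,30),[21,27); WM=19
i=9 t=23 v=5: → [21,27),[18,24); WM=22
i=10 t=31 v=4: → [30,36),[27,33); WM=22
i=11 t=32 v=2: → [30,36),[27,33); WM=29; [18,24) fires=1 [21,27) fires=1
i=12 t=35 v=3: → [33,39),[30,36); WM=29

7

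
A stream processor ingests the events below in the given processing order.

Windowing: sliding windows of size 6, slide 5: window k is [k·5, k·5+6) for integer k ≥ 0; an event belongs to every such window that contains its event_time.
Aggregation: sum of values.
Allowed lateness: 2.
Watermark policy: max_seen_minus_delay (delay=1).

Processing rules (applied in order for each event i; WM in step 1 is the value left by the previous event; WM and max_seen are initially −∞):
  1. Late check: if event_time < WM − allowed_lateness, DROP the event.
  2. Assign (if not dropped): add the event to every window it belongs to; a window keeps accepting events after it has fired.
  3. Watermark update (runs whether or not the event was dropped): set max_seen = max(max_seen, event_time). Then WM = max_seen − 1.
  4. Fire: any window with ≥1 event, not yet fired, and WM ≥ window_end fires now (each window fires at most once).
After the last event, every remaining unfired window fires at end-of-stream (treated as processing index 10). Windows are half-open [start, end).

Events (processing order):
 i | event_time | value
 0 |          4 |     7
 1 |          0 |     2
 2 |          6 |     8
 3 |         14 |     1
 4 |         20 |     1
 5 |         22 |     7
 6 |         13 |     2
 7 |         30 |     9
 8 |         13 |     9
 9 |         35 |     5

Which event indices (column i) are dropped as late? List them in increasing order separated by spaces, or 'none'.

1 6 8

i=0 t=4 v=7: → [0,6); WM=3
i=1 t=0 v=2: DROP (t<3-2); WM=3
i=2 t=6 v=8: → [5,11); WM=5
i=3 t=14 v=1: → [10,16); WM=13; [0,6) fires=7 [5,11) fires=8
i=4 t=20 v=1: → [20,26),[15,21); WM=19; [10,16) fires=1
i=5 t=22 v=7: → [20,26); WM=21; [15,21) fires=1
i=6 t=13 v=2: DROP (t<21-2); WM=21
i=7 t=30 v=9: → [30,36),[25,31); WM=29; [20,26) fires=8
i=8 t=13 v=9: DROP (t<29-2); WM=29
i=9 t=35 v=5: → [35,41),[30,36); WM=34; [25,31) fires=9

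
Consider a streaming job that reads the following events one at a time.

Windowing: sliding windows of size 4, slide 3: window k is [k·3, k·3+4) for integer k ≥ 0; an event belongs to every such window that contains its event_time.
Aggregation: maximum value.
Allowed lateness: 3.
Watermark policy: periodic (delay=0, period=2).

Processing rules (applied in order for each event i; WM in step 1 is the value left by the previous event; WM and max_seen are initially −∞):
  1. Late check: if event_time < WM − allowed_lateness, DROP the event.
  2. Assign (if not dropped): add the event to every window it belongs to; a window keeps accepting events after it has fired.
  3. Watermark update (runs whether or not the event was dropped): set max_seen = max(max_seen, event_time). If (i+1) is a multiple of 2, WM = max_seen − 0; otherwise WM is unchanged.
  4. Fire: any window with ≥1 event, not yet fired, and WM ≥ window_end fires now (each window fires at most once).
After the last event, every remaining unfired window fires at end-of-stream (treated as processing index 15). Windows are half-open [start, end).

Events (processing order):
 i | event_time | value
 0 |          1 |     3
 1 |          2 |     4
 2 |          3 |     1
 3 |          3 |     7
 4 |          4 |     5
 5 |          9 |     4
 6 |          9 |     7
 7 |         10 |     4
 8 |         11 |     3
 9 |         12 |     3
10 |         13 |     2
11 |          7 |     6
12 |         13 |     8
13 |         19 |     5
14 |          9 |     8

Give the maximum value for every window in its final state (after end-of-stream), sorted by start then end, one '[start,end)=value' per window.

[0,4)=7 [3,7)=7 [6,10)=7 [9,13)=7 [12,16)=8 [18,22)=5

i=0 t=1 v=3: → [0,4); WM=−∞
i=1 t=2 v=4: → [0,4); WM=2
i=2 t=3 v=1: → [3,7),[0,4); WM=2
i=3 t=3 v=7: → [3,7),[0,4); WM=3
i=4 t=4 v=5: → [3,7); WM=3
i=5 t=9 v=4: → [9,13),[6,10); WM=9; [0,4) fires=7 [3,7) fires=7
i=6 t=9 v=7: → [9,13),[6,10); WM=9
i=7 t=10 v=4: → [9,13); WM=10; [6,10) fires=7
i=8 t=11 v=3: → [9,13); WM=10
i=9 t=12 v=3: → [12,16),[9,13); WM=12
i=10 t=13 v=2: → [12,16); WM=12
i=11 t=7 v=6: DROP (t<12-3); WM=13; [9,13) fires=7
i=12 t=13 v=8: → [12,16); WM=13
i=13 t=19 v=5: → [18,22); WM=19; [12,16) fires=8
i=14 t=9 v=8: DROP (t<19-3); WM=19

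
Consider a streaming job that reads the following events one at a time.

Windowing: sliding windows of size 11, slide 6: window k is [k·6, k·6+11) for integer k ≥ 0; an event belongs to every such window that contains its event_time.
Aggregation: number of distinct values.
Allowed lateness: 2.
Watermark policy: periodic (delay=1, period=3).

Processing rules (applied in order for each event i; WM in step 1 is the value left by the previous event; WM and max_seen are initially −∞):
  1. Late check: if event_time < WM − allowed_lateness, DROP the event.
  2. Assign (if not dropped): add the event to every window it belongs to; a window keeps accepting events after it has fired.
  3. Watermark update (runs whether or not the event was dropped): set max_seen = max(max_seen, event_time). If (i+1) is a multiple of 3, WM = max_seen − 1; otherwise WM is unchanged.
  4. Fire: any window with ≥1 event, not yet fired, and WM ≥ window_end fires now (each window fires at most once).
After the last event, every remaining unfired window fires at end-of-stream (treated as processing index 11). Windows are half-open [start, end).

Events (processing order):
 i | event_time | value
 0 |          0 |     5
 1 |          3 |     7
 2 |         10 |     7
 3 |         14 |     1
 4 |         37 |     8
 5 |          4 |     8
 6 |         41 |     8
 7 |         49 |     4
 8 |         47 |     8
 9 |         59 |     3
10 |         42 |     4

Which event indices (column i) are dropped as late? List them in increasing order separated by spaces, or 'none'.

i=0 t=0 v=5: → [0,11); WM=−∞
i=1 t=3 v=7: → [0,11); WM=−∞
i=2 t=10 v=7: → [6,17),[0,11); WM=9
i=3 t=14 v=1: → [12,23),[6,17); WM=9
i=4 t=37 v=8: → [36,47),[30,41); WM=9
i=5 t=4 v=8: DROP (t<9-2); WM=36; [0,11) fires=2 [6,17) fires=2 [12,23) fires=1
i=6 t=41 v=8: → [36,47); WM=36
i=7 t=49 v=4: → [48,59),[42,53); WM=36
i=8 t=47 v=8: → [42,53); WM=48; [30,41) fires=1 [36,47) fires=1
i=9 t=59 v=3: → [54,65); WM=48
i=10 t=42 v=4: DROP (t<48-2); WM=48

5 10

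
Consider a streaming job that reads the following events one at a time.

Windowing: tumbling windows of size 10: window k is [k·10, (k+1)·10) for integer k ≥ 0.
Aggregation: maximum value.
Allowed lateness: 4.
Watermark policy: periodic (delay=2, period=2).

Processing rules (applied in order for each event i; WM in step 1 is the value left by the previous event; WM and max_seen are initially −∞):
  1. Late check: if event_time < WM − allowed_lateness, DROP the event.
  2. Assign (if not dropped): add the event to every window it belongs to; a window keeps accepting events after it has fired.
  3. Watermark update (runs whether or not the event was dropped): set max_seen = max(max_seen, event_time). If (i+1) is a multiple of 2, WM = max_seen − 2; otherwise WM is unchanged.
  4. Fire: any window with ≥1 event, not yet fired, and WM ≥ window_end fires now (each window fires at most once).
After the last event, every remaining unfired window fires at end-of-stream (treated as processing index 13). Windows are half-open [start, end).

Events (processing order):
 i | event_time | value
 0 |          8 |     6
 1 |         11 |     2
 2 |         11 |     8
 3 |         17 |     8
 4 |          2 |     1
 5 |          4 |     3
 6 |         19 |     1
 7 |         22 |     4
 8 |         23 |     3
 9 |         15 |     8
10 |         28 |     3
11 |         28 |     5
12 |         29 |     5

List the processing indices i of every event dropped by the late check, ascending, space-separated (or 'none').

4 5 9

i=0 t=8 v=6: → [0,10); WM=−∞
i=1 t=11 v=2: → [10,20); WM=9
i=2 t=11 v=8: → [10,20); WM=9
i=3 t=17 v=8: → [10,20); WM=15; [0,10) fires=6
i=4 t=2 v=1: DROP (t<15-4); WM=15
i=5 t=4 v=3: DROP (t<15-4); WM=15
i=6 t=19 v=1: → [10,20); WM=15
i=7 t=22 v=4: → [20,30); WM=20; [10,20) fires=8
i=8 t=23 v=3: → [20,30); WM=20
i=9 t=15 v=8: DROP (t<20-4); WM=21
i=10 t=28 v=3: → [20,30); WM=21
i=11 t=28 v=5: → [20,30); WM=26
i=12 t=29 v=5: → [20,30); WM=26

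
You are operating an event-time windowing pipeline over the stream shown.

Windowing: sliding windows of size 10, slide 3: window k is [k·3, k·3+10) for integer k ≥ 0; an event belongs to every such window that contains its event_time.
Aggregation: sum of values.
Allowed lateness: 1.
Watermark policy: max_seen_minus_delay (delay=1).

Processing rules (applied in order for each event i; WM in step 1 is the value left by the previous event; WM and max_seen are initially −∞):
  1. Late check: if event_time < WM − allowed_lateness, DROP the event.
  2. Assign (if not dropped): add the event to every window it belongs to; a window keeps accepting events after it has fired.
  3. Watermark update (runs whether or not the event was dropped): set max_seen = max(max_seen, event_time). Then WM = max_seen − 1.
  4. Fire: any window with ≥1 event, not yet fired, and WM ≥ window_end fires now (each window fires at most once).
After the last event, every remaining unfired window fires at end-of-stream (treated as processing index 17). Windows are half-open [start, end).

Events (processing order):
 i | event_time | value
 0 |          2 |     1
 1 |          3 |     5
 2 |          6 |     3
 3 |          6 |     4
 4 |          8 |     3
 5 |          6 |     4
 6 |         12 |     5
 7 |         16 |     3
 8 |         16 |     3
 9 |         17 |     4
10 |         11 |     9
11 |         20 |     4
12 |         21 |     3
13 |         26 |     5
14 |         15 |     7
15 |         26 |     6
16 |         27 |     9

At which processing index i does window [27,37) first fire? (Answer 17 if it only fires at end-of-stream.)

17

i=0 t=2 v=1: → [0,10); WM=1
i=1 t=3 v=5: → [3,13),[0,10); WM=2
i=2 t=6 v=3: → [6,16),[3,13),[0,10); WM=5
i=3 t=6 v=4: → [6,16),[3,13),[0,10); WM=5
i=4 t=8 v=3: → [6,16),[3,13),[0,10); WM=7
i=5 t=6 v=4: → [6,16),[3,13),[0,10); WM=7
i=6 t=12 v=5: → [12,22),[9,19),[6,16),[3,13); WM=11; [0,10) fires=20
i=7 t=16 v=3: → [15,25),[12,22),[9,19); WM=15; [3,13) fires=24
i=8 t=16 v=3: → [15,25),[12,22),[9,19); WM=15
i=9 t=17 v=4: → [15,25),[12,22),[9,19); WM=16; [6,16) fires=19
i=10 t=11 v=9: DROP (t<16-1); WM=16
i=11 t=20 v=4: → [18,28),[15,25),[12,22); WM=19; [9,19) fires=15
i=12 t=21 v=3: → [21,31),[18,28),[15,25),[12,22); WM=20
i=13 t=26 v=5: → [24,34),[21,31),[18,28); WM=25; [12,22) fires=22 [15,25) fires=17
i=14 t=15 v=7: DROP (t<25-1); WM=25
i=15 t=26 v=6: → [24,34),[21,31),[18,28); WM=25
i=16 t=27 v=9: → [27,37),[24,34),[21,31),[18,28); WM=26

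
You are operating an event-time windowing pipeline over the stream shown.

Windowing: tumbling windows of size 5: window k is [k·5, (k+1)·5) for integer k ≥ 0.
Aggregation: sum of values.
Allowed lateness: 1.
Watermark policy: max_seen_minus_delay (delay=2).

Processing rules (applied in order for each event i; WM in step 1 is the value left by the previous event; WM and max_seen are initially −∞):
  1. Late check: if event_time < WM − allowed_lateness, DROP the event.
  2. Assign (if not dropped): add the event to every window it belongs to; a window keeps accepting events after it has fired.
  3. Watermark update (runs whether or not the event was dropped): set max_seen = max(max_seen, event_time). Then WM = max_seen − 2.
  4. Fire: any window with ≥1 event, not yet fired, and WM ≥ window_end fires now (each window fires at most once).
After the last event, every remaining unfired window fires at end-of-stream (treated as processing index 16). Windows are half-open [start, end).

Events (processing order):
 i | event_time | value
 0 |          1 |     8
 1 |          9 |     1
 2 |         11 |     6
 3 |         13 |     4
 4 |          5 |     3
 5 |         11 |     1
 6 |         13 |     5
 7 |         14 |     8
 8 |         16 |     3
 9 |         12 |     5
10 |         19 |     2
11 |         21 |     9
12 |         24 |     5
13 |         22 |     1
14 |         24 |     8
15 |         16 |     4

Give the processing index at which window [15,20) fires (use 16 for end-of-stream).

12

i=0 t=1 v=8: → [0,5); WM=-1
i=1 t=9 v=1: → [5,10); WM=7; [0,5) fires=8
i=2 t=11 v=6: → [10,15); WM=9
i=3 t=13 v=4: → [10,15); WM=11; [5,10) fires=1
i=4 t=5 v=3: DROP (t<11-1); WM=11
i=5 t=11 v=1: → [10,15); WM=11
i=6 t=13 v=5: → [10,15); WM=11
i=7 t=14 v=8: → [10,15); WM=12
i=8 t=16 v=3: → [15,20); WM=14
i=9 t=12 v=5: DROP (t<14-1); WM=14
i=10 t=19 v=2: → [15,20); WM=17; [10,15) fires=24
i=11 t=21 v=9: → [20,25); WM=19
i=12 t=24 v=5: → [20,25); WM=22; [15,20) fires=5
i=13 t=22 v=1: → [20,25); WM=22
i=14 t=24 v=8: → [20,25); WM=22
i=15 t=16 v=4: DROP (t<22-1); WM=22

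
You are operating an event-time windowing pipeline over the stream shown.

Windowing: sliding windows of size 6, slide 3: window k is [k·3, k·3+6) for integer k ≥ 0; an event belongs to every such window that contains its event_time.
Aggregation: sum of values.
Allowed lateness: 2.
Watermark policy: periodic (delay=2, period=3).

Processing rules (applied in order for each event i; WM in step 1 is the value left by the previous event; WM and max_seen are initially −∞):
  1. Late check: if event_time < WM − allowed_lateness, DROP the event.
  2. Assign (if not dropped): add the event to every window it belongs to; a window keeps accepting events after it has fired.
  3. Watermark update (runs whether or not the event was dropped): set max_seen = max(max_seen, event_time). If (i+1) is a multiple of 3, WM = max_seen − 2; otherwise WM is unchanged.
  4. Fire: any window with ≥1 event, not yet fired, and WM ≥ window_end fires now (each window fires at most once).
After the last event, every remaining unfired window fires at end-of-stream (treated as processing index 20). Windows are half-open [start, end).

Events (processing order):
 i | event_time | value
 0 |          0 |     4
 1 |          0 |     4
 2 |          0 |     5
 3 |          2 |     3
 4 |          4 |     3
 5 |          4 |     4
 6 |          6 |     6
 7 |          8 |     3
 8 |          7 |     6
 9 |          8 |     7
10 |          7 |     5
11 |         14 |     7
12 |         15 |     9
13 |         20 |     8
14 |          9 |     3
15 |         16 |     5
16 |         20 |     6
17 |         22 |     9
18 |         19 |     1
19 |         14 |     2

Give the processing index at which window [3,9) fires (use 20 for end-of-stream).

11

i=0 t=0 v=4: → [0,6); WM=−∞
i=1 t=0 v=4: → [0,6); WM=−∞
i=2 t=0 v=5: → [0,6); WM=-2
i=3 t=2 v=3: → [0,6); WM=-2
i=4 t=4 v=3: → [3,9),[0,6); WM=-2
i=5 t=4 v=4: → [3,9),[0,6); WM=2
i=6 t=6 v=6: → [6,12),[3,9); WM=2
i=7 t=8 v=3: → [6,12),[3,9); WM=2
i=8 t=7 v=6: → [6,12),[3,9); WM=6; [0,6) fires=23
i=9 t=8 v=7: → [6,12),[3,9); WM=6
i=10 t=7 v=5: → [6,12),[3,9); WM=6
i=11 t=14 v=7: → [12,18),[9,15); WM=12; [3,9) fires=34 [6,12) fires=27
i=12 t=15 v=9: → [15,21),[12,18); WM=12
i=13 t=20 v=8: → [18,24),[15,21); WM=12
i=14 t=9 v=3: DROP (t<12-2); WM=18; [9,15) fires=7 [12,18) fires=16
i=15 t=16 v=5: → [15,21),[12,18); WM=18
i=16 t=20 v=6: → [18,24),[15,21); WM=18
i=17 t=22 v=9: → [21,27),[18,24); WM=20
i=18 t=19 v=1: → [18,24),[15,21); WM=20
i=19 t=14 v=2: DROP (t<20-2); WM=20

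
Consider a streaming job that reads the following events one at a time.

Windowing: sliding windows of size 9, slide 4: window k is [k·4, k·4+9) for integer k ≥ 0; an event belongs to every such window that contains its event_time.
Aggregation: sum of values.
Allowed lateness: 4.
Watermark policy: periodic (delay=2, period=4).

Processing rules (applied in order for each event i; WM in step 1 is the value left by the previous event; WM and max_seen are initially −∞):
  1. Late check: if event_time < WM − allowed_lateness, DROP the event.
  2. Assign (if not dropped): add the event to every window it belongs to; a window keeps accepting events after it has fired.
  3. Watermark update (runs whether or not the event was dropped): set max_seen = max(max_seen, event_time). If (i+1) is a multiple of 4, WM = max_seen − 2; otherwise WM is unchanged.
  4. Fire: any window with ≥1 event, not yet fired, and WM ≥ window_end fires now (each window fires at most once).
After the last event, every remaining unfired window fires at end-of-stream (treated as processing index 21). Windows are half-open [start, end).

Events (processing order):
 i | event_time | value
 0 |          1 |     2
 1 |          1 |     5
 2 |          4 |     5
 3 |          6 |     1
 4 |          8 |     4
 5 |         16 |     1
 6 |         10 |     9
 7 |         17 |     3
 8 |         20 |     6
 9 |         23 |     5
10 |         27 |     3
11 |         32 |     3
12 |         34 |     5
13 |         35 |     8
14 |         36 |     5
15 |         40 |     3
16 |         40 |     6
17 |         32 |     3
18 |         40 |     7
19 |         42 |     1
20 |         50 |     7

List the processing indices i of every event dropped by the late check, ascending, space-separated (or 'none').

17

i=0 t=1 v=2: → [0,9); WM=−∞
i=1 t=1 v=5: → [0,9); WM=−∞
i=2 t=4 v=5: → [4,13),[0,9); WM=−∞
i=3 t=6 v=1: → [4,13),[0,9); WM=4
i=4 t=8 v=4: → [8,17),[4,13),[0,9); WM=4
i=5 t=16 v=1: → [16,25),[12,21),[8,17); WM=4
i=6 t=10 v=9: → [8,17),[4,13); WM=4
i=7 t=17 v=3: → [16,25),[12,21); WM=15; [0,9) fires=17 [4,13) fires=19
i=8 t=20 v=6: → [20,29),[16,25),[12,21); WM=15
i=9 t=23 v=5: → [20,29),[16,25); WM=15
i=10 t=27 v=3: → [24,33),[20,29); WM=15
i=11 t=32 v=3: → [32,41),[28,37),[24,33); WM=30; [8,17) fires=14 [12,21) fires=10 [16,25) fires=15 [20,29) fires=14
i=12 t=34 v=5: → [32,41),[28,37); WM=30
i=13 t=35 v=8: → [32,41),[28,37); WM=30
i=14 t=36 v=5: → [36,45),[32,41),[28,37); WM=30
i=15 t=40 v=3: → [40,49),[36,45),[32,41); WM=38; [24,33) fires=6 [28,37) fires=21
i=16 t=40 v=6: → [40,49),[36,45),[32,41); WM=38
i=17 t=32 v=3: DROP (t<38-4); WM=38
i=18 t=40 v=7: → [40,49),[36,45),[32,41); WM=38
i=19 t=42 v=1: → [40,49),[36,45); WM=40
i=20 t=50 v=7: → [48,57),[44,53); WM=40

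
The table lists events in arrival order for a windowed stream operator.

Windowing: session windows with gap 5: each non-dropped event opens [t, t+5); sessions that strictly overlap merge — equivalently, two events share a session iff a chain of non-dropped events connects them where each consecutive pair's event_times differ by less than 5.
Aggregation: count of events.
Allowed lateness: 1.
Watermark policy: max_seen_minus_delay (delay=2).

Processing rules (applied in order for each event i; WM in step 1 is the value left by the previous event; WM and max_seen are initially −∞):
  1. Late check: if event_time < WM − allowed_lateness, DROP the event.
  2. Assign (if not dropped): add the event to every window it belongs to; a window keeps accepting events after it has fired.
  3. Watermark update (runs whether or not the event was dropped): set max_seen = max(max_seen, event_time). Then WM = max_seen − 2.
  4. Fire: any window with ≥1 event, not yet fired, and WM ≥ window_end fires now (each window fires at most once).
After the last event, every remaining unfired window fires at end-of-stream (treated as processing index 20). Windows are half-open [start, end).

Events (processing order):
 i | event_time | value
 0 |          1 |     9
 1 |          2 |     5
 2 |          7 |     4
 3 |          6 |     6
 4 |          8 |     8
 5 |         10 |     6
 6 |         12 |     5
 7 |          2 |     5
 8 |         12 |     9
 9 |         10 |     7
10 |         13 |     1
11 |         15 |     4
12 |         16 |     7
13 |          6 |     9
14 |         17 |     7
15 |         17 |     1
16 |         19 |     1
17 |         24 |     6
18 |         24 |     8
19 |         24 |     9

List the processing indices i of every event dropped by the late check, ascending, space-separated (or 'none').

i=0 t=1 v=9: → [1,6); WM=-1
i=1 t=2 v=5: → [1,7); WM=0
i=2 t=7 v=4: → [7,12); WM=5
i=3 t=6 v=6: → [1,12); WM=5
i=4 t=8 v=8: → [1,13); WM=6
i=5 t=10 v=6: → [1,15); WM=8
i=6 t=12 v=5: → [1,17); WM=10
i=7 t=2 v=5: DROP (t<10-1); WM=10
i=8 t=12 v=9: → [1,17); WM=10
i=9 t=10 v=7: → [1,17); WM=10
i=10 t=13 v=1: → [1,18); WM=11
i=11 t=15 v=4: → [1,20); WM=13
i=12 t=16 v=7: → [1,21); WM=14
i=13 t=6 v=9: DROP (t<14-1); WM=14
i=14 t=17 v=7: → [1,22); WM=15
i=15 t=17 v=1: → [1,22); WM=15
i=16 t=19 v=1: → [1,24); WM=17
i=17 t=24 v=6: → [24,29); WM=22
i=18 t=24 v=8: → [24,29); WM=22
i=19 t=24 v=9: → [24,29); WM=22

7 13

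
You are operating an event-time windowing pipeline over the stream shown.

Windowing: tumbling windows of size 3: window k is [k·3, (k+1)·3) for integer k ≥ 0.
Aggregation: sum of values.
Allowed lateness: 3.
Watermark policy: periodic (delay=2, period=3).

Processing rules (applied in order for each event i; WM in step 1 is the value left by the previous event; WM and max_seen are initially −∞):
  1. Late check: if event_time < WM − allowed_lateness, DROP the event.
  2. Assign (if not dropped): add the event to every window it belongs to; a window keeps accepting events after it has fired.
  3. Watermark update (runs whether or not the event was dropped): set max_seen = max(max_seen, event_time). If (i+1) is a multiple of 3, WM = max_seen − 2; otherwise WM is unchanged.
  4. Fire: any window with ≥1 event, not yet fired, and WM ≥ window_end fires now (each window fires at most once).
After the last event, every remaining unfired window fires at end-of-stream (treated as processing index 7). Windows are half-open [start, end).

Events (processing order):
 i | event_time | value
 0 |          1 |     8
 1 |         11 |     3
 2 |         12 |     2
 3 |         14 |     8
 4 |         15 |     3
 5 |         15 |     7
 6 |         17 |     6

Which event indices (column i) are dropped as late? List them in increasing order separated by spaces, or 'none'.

none

i=0 t=1 v=8: → [0,3); WM=−∞
i=1 t=11 v=3: → [9,12); WM=−∞
i=2 t=12 v=2: → [12,15); WM=10; [0,3) fires=8
i=3 t=14 v=8: → [12,15); WM=10
i=4 t=15 v=3: → [15,18); WM=10
i=5 t=15 v=7: → [15,18); WM=13; [9,12) fires=3
i=6 t=17 v=6: → [15,18); WM=13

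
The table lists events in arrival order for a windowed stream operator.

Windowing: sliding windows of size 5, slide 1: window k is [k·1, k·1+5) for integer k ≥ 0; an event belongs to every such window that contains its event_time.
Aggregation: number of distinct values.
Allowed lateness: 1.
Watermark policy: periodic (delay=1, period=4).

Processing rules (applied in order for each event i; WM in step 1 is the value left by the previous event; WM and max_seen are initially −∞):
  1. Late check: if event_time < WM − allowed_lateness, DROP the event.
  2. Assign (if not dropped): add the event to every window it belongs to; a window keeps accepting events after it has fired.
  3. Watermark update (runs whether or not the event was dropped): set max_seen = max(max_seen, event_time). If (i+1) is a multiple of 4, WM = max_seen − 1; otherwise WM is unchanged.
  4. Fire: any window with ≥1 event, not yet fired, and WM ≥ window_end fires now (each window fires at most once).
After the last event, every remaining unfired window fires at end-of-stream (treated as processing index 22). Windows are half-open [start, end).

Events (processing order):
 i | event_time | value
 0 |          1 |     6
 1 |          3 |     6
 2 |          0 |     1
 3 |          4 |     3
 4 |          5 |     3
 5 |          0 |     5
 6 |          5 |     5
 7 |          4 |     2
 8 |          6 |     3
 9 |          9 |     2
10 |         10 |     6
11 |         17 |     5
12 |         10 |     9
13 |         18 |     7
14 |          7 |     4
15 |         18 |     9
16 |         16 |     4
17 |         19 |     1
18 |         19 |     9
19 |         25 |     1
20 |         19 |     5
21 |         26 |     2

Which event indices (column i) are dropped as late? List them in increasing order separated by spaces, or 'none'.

5 12 14 20

i=0 t=1 v=6: → [1,6),[0,5); WM=−∞
i=1 t=3 v=6: → [3,8),[2,7),[1,6),[0,5); WM=−∞
i=2 t=0 v=1: → [0,5); WM=−∞
i=3 t=4 v=3: → [4,9),[3,8),[2,7),[1,6),[0,5); WM=3
i=4 t=5 v=3: → [5,10),[4,9),[3,8),[2,7),[1,6); WM=3
i=5 t=0 v=5: DROP (t<3-1); WM=3
i=6 t=5 v=5: → [5,10),[4,9),[3,8),[2,7),[1,6); WM=3
i=7 t=4 v=2: → [4,9),[3,8),[2,7),[1,6),[0,5); WM=4
i=8 t=6 v=3: → [6,11),[5,10),[4,9),[3,8),[2,7); WM=4
i=9 t=9 v=2: → [9,14),[8,13),[7,12),[6,11),[5,10); WM=4
i=10 t=10 v=6: → [10,15),[9,14),[8,13),[7,12),[6,11); WM=4
i=11 t=17 v=5: → [17,22),[16,21),[15,20),[14,19),[13,18); WM=16; [0,5) fires=4 [1,6) fires=4 [2,7) fires=4 [3,8) fires=4 [4,9) fires=3 [5,10) fires=3 [6,11) fires=3 [7,12) fires=2 [8,13) fires=2 [9,14) fires=2 [10,15) fires=1
i=12 t=10 v=9: DROP (t<16-1); WM=16
i=13 t=18 v=7: → [18,23),[17,22),[16,21),[15,20),[14,19); WM=16
i=14 t=7 v=4: DROP (t<16-1); WM=16
i=15 t=18 v=9: → [18,23),[17,22),[16,21),[15,20),[14,19); WM=17
i=16 t=16 v=4: → [16,21),[15,20),[14,19),[13,18),[12,17); WM=17; [12,17) fires=1
i=17 t=19 v=1: → [19,24),[18,23),[17,22),[16,21),[15,20); WM=17
i=18 t=19 v=9: → [19,24),[18,23),[17,22),[16,21),[15,20); WM=17
i=19 t=25 v=1: → [25,30),[24,29),[23,28),[22,27),[21,26); WM=24; [13,18) fires=2 [14,19) fires=4 [15,20) fires=5 [16,21) fires=5 [17,22) fires=4 [18,23) fires=3 [19,24) fires=2
i=20 t=19 v=5: DROP (t<24-1); WM=24
i=21 t=26 v=2: → [26,31),[25,30),[24,29),[23,28),[22,27); WM=24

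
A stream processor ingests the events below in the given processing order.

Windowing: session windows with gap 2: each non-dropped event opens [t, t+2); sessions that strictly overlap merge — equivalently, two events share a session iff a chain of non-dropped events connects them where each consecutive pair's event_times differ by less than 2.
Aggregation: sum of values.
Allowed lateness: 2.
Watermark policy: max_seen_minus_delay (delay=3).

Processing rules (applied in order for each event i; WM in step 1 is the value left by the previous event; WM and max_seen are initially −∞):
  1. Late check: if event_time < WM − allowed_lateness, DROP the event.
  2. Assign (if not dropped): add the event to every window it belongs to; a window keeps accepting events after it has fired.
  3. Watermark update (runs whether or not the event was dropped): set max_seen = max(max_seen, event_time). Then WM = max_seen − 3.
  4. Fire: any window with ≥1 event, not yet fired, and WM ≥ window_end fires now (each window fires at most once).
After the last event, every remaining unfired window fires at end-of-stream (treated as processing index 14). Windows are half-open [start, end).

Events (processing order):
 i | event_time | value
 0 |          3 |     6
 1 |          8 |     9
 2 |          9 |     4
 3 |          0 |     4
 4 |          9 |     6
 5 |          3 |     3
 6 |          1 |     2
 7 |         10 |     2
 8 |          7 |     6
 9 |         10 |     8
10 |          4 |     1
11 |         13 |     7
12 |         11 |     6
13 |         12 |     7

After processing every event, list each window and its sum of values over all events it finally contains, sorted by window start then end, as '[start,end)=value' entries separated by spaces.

[3,5)=6 [7,15)=55

i=0 t=3 v=6: → [3,5); WM=0
i=1 t=8 v=9: → [8,10); WM=5
i=2 t=9 v=4: → [8,11); WM=6
i=3 t=0 v=4: DROP (t<6-2); WM=6
i=4 t=9 v=6: → [8,11); WM=6
i=5 t=3 v=3: DROP (t<6-2); WM=6
i=6 t=1 v=2: DROP (t<6-2); WM=6
i=7 t=10 v=2: → [8,12); WM=7
i=8 t=7 v=6: → [7,12); WM=7
i=9 t=10 v=8: → [7,12); WM=7
i=10 t=4 v=1: DROP (t<7-2); WM=7
i=11 t=13 v=7: → [13,15); WM=10
i=12 t=11 v=6: → [7,13); WM=10
i=13 t=12 v=7: → [7,15); WM=10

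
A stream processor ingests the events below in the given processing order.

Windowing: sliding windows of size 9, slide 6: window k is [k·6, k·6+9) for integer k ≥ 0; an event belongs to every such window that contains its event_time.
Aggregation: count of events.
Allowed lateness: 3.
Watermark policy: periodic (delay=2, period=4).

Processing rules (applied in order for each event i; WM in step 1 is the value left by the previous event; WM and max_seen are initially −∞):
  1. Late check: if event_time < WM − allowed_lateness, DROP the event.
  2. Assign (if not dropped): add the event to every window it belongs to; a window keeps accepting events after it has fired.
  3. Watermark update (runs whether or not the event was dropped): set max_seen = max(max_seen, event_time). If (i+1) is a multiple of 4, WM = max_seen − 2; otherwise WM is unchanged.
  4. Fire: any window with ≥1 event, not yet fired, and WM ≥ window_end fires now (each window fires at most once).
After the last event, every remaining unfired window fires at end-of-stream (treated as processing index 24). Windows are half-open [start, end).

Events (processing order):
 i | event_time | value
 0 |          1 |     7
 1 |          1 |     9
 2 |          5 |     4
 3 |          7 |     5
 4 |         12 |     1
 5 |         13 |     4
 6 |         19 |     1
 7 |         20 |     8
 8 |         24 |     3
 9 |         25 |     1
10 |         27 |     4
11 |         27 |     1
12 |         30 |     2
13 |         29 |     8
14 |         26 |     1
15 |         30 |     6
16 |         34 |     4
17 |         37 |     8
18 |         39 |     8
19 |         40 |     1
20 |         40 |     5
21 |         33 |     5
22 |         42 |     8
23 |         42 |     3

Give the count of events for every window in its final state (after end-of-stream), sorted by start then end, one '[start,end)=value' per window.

i=0 t=1 v=7: → [0,9); WM=−∞
i=1 t=1 v=9: → [0,9); WM=−∞
i=2 t=5 v=4: → [0,9); WM=−∞
i=3 t=7 v=5: → [6,15),[0,9); WM=5
i=4 t=12 v=1: → [12,21),[6,15); WM=5
i=5 t=13 v=4: → [12,21),[6,15); WM=5
i=6 t=19 v=1: → [18,27),[12,21); WM=5
i=7 t=20 v=8: → [18,27),[12,21); WM=18; [0,9) fires=4 [6,15) fires=3
i=8 t=24 v=3: → [24,33),[18,27); WM=18
i=9 t=25 v=1: → [24,33),[18,27); WM=18
i=10 t=27 v=4: → [24,33); WM=18
i=11 t=27 v=1: → [24,33); WM=25; [12,21) fires=4
i=12 t=30 v=2: → [30,39),[24,33); WM=25
i=13 t=29 v=8: → [24,33); WM=25
i=14 t=26 v=1: → [24,33),[18,27); WM=25
i=15 t=30 v=6: → [30,39),[24,33); WM=28; [18,27) fires=5
i=16 t=34 v=4: → [30,39); WM=28
i=17 t=37 v=8: → [36,45),[30,39); WM=28
i=18 t=39 v=8: → [36,45); WM=28
i=19 t=40 v=1: → [36,45); WM=38; [24,33) fires=8
i=20 t=40 v=5: → [36,45); WM=38
i=21 t=33 v=5: DROP (t<38-3); WM=38
i=22 t=42 v=8: → [42,51),[36,45); WM=38
i=23 t=42 v=3: → [42,51),[36,45); WM=40; [30,39) fires=4

[0,9)=4 [6,15)=3 [12,21)=4 [18,27)=5 [24,33)=8 [30,39)=4 [36,45)=6 [42,51)=2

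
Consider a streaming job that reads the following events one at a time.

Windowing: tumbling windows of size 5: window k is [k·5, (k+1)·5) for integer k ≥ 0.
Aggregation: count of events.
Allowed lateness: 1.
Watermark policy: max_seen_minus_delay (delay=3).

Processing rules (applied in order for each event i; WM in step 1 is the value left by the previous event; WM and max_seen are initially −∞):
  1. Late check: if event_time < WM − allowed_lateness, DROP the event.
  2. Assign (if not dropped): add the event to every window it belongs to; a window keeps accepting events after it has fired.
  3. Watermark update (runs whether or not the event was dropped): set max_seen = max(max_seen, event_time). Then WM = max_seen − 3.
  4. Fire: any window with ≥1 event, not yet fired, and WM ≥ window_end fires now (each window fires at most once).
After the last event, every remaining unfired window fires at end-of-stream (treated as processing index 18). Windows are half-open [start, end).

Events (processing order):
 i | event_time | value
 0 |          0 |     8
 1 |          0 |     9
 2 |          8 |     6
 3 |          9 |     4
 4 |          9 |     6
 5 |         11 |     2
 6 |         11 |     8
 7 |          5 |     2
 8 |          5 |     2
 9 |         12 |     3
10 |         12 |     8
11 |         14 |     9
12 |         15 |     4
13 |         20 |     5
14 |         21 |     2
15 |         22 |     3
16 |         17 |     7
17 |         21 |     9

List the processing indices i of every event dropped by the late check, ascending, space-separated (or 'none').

i=0 t=0 v=8: → [0,5); WM=-3
i=1 t=0 v=9: → [0,5); WM=-3
i=2 t=8 v=6: → [5,10); WM=5; [0,5) fires=2
i=3 t=9 v=4: → [5,10); WM=6
i=4 t=9 v=6: → [5,10); WM=6
i=5 t=11 v=2: → [10,15); WM=8
i=6 t=11 v=8: → [10,15); WM=8
i=7 t=5 v=2: DROP (t<8-1); WM=8
i=8 t=5 v=2: DROP (t<8-1); WM=8
i=9 t=12 v=3: → [10,15); WM=9
i=10 t=12 v=8: → [10,15); WM=9
i=11 t=14 v=9: → [10,15); WM=11; [5,10) fires=3
i=12 t=15 v=4: → [15,20); WM=12
i=13 t=20 v=5: → [20,25); WM=17; [10,15) fires=5
i=14 t=21 v=2: → [20,25); WM=18
i=15 t=22 v=3: → [20,25); WM=19
i=16 t=17 v=7: DROP (t<19-1); WM=19
i=17 t=21 v=9: → [20,25); WM=19

7 8 16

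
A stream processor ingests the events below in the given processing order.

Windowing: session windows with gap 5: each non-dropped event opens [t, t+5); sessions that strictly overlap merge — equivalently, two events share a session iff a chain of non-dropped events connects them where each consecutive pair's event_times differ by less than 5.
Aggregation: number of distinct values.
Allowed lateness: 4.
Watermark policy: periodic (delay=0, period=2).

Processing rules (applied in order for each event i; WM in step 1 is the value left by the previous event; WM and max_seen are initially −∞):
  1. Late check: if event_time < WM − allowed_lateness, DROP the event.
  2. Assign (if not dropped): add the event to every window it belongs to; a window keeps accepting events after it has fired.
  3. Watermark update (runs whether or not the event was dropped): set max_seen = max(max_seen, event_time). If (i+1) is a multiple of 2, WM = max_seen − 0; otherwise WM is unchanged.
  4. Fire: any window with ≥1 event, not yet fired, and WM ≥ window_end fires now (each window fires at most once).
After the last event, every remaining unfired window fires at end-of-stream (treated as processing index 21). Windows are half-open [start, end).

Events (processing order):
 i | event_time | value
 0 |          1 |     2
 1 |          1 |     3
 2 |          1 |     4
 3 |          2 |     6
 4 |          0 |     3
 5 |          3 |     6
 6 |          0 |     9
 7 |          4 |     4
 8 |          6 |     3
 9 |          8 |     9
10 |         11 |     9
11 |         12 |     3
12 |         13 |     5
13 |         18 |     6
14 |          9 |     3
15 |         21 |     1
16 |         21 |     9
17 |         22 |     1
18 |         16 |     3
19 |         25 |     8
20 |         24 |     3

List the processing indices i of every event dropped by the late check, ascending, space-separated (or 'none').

i=0 t=1 v=2: → [1,6); WM=−∞
i=1 t=1 v=3: → [1,6); WM=1
i=2 t=1 v=4: → [1,6); WM=1
i=3 t=2 v=6: → [1,7); WM=2
i=4 t=0 v=3: → [0,7); WM=2
i=5 t=3 v=6: → [0,8); WM=3
i=6 t=0 v=9: → [0,8); WM=3
i=7 t=4 v=4: → [0,9); WM=4
i=8 t=6 v=3: → [0,11); WM=4
i=9 t=8 v=9: → [0,13); WM=8
i=10 t=11 v=9: → [0,16); WM=8
i=11 t=12 v=3: → [0,17); WM=12
i=12 t=13 v=5: → [0,18); WM=12
i=13 t=18 v=6: → [18,23); WM=18
i=14 t=9 v=3: DROP (t<18-4); WM=18
i=15 t=21 v=1: → [18,26); WM=21
i=16 t=21 v=9: → [18,26); WM=21
i=17 t=22 v=1: → [18,27); WM=22
i=18 t=16 v=3: DROP (t<22-4); WM=22
i=19 t=25 v=8: → [18,30); WM=25
i=20 t=24 v=3: → [18,30); WM=25

14 18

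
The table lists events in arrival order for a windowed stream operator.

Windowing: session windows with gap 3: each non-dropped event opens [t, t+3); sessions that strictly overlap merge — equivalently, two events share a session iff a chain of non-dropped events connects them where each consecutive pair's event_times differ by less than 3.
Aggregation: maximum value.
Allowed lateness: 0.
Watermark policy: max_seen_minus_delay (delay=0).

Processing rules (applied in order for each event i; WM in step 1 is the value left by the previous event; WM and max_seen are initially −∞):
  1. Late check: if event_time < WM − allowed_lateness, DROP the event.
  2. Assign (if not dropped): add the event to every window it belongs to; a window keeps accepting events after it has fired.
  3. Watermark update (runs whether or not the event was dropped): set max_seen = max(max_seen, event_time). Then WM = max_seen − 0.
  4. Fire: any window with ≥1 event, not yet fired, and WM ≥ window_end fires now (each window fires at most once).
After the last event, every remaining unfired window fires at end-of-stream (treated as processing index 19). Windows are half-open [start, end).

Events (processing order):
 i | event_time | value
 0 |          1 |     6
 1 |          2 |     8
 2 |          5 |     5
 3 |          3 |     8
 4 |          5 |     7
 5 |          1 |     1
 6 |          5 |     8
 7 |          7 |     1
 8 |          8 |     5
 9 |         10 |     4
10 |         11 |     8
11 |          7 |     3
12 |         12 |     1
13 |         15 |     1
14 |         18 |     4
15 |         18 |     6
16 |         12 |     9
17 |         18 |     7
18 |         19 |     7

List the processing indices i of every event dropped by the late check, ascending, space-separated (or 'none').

i=0 t=1 v=6: → [1,4); WM=1
i=1 t=2 v=8: → [1,5); WM=2
i=2 t=5 v=5: → [5,8); WM=5
i=3 t=3 v=8: DROP (t<5-0); WM=5
i=4 t=5 v=7: → [5,8); WM=5
i=5 t=1 v=1: DROP (t<5-0); WM=5
i=6 t=5 v=8: → [5,8); WM=5
i=7 t=7 v=1: → [5,10); WM=7
i=8 t=8 v=5: → [5,11); WM=8
i=9 t=10 v=4: → [5,13); WM=10
i=10 t=11 v=8: → [5,14); WM=11
i=11 t=7 v=3: DROP (t<11-0); WM=11
i=12 t=12 v=1: → [5,15); WM=12
i=13 t=15 v=1: → [15,18); WM=15
i=14 t=18 v=4: → [18,21); WM=18
i=15 t=18 v=6: → [18,21); WM=18
i=16 t=12 v=9: DROP (t<18-0); WM=18
i=17 t=18 v=7: → [18,21); WM=18
i=18 t=19 v=7: → [18,22); WM=19

3 5 11 16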